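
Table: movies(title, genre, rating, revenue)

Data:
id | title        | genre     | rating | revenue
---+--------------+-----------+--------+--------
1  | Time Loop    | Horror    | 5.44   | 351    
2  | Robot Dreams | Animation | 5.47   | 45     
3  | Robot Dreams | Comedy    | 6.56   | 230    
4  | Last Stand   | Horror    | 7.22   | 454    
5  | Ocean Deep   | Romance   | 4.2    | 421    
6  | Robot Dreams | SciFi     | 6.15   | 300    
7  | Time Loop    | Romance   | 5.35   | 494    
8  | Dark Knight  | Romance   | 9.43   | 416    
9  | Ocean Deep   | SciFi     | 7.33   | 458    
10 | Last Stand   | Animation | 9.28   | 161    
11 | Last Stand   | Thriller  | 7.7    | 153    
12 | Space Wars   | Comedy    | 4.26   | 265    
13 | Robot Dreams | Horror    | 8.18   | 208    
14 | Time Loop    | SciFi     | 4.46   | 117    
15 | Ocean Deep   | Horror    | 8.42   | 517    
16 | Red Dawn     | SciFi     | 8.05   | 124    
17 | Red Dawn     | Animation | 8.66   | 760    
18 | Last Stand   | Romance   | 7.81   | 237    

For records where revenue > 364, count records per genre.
SELECT genre, COUNT(*)
FROM movies
WHERE revenue > 364
GROUP BY genre

Note: WHERE filters rows before grouping.

Result:
  Animation: 1
  Horror: 2
  Romance: 3
  SciFi: 1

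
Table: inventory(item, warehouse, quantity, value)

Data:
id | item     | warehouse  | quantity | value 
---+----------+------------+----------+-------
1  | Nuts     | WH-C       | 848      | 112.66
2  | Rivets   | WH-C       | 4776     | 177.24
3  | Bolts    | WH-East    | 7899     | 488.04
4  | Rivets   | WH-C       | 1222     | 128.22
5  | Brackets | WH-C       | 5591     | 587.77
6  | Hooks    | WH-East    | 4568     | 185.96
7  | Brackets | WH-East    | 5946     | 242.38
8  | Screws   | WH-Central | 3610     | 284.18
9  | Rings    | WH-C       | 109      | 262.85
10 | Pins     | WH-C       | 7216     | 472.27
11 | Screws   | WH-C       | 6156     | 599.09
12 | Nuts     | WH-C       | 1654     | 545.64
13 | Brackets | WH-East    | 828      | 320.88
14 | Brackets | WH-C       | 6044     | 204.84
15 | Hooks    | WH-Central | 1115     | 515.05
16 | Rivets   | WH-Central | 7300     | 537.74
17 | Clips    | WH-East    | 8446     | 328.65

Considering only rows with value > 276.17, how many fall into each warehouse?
SELECT warehouse, COUNT(*)
FROM inventory
WHERE value > 276.17
GROUP BY warehouse

Note: WHERE filters rows before grouping.

Result:
  WH-C: 4
  WH-Central: 3
  WH-East: 3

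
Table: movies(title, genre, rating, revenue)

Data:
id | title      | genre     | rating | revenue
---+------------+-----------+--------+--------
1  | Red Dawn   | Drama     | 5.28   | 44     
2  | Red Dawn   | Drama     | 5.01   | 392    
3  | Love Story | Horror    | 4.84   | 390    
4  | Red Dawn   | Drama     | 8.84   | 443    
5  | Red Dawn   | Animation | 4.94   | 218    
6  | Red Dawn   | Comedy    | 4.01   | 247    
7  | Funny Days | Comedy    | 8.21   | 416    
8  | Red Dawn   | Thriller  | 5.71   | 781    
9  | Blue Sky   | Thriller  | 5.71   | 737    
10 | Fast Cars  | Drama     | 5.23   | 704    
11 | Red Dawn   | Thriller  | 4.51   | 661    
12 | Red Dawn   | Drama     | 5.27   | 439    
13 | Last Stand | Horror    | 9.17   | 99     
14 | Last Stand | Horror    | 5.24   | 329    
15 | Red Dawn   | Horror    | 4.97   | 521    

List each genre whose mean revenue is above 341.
SELECT genre, AVG(revenue)
FROM movies
GROUP BY genre
HAVING AVG(revenue) > 341

Result:
  Drama: avg=404.40
  Thriller: avg=726.33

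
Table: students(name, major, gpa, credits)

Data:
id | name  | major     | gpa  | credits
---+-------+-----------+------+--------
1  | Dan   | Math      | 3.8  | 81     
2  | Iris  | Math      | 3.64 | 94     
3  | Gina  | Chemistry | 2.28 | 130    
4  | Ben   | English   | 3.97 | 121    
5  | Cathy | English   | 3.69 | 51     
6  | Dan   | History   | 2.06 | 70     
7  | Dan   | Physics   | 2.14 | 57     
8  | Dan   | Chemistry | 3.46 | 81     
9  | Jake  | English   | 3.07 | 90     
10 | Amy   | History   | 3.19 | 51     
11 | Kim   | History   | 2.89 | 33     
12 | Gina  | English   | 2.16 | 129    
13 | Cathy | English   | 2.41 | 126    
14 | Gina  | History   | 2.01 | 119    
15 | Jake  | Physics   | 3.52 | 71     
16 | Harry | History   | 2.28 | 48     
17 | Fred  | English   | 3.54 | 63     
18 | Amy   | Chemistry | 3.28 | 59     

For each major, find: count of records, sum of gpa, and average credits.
SELECT major,
       COUNT(*) as cnt,
       SUM(gpa) as total_gpa,
       AVG(credits) as avg_credits
FROM students
GROUP BY major

Result:
  Chemistry: 3 records, 9.02 total gpa, 90.00 avg credits
  English: 6 records, 18.84 total gpa, 96.67 avg credits
  History: 5 records, 12.43 total gpa, 64.20 avg credits
  Math: 2 records, 7.44 total gpa, 87.50 avg credits
  Physics: 2 records, 5.66 total gpa, 64.00 avg credits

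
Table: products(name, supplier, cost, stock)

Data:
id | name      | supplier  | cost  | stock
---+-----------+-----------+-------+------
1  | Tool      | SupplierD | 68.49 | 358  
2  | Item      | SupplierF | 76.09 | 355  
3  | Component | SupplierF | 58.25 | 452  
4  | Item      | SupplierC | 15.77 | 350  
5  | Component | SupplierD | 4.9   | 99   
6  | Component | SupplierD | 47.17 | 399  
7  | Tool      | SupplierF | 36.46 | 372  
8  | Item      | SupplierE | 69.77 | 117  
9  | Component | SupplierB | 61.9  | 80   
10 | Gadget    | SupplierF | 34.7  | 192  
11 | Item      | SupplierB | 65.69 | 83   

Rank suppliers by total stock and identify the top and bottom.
SELECT supplier, SUM(stock)
FROM products
GROUP BY supplier
ORDER BY SUM(stock)

All groups:
  SupplierE: 117
  SupplierB: 163
  SupplierC: 350
  SupplierD: 856
  SupplierF: 1371

Highest: SupplierF (1371)
Lowest: SupplierE (117)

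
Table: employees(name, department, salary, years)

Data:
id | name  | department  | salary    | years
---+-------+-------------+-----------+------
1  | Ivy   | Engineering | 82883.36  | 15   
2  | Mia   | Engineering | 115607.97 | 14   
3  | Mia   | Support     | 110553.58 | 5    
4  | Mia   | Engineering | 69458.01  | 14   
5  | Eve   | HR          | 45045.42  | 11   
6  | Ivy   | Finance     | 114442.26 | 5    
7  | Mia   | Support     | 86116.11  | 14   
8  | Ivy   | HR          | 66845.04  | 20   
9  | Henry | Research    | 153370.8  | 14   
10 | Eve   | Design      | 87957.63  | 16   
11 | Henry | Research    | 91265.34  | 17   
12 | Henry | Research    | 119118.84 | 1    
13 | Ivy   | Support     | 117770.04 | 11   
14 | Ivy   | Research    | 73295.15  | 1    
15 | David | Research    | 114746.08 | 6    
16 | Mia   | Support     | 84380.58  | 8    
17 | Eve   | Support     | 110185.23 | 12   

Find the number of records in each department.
SELECT department, COUNT(*) as count
FROM employees
GROUP BY department

Result:
  Design: 1
  Engineering: 3
  Finance: 1
  HR: 2
  Research: 5
  Support: 5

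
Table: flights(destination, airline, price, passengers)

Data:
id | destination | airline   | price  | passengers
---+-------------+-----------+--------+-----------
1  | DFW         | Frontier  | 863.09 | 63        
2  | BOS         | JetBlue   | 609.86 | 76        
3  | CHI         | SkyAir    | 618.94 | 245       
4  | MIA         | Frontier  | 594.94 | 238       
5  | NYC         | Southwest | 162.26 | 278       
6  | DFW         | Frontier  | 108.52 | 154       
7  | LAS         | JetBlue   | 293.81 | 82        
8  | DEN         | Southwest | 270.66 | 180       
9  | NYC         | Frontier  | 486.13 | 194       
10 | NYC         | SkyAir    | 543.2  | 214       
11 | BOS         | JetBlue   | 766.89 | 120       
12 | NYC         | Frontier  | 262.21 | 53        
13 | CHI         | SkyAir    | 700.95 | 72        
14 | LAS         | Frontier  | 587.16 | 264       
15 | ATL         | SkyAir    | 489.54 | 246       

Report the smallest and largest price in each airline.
SELECT airline, MIN(price), MAX(price)
FROM flights
GROUP BY airline

Result:
  Frontier: min=108.52, max=863.09
  JetBlue: min=293.81, max=766.89
  SkyAir: min=489.54, max=700.95
  Southwest: min=162.26, max=270.66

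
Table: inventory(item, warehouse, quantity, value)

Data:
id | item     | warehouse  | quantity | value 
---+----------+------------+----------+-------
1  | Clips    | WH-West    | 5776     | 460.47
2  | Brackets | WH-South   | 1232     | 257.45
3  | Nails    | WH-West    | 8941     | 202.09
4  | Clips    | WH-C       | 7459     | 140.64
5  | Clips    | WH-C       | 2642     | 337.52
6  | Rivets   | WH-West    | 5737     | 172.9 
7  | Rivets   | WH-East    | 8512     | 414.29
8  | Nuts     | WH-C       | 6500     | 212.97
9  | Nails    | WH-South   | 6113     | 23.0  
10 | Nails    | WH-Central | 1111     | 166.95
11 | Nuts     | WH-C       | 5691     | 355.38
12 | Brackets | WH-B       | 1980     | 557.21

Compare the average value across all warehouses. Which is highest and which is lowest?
SELECT warehouse, AVG(value)
FROM inventory
GROUP BY warehouse
ORDER BY AVG(value)

All groups:
  WH-South: 140.23
  WH-Central: 166.95
  WH-C: 261.63
  WH-West: 278.49
  WH-East: 414.29
  WH-B: 557.21

Highest: WH-B (557.21)
Lowest: WH-South (140.23)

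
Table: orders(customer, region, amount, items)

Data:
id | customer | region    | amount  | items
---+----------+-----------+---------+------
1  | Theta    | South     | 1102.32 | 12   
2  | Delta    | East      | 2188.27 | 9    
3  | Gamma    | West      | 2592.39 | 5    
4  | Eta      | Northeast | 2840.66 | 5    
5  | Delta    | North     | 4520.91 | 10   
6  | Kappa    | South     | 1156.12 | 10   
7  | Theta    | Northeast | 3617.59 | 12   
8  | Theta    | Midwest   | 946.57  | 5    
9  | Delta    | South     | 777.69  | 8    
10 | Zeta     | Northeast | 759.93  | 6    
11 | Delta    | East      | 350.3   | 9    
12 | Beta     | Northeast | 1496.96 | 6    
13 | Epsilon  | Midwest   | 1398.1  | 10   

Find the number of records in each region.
SELECT region, COUNT(*) as count
FROM orders
GROUP BY region

Result:
  East: 2
  Midwest: 2
  North: 1
  Northeast: 4
  South: 3
  West: 1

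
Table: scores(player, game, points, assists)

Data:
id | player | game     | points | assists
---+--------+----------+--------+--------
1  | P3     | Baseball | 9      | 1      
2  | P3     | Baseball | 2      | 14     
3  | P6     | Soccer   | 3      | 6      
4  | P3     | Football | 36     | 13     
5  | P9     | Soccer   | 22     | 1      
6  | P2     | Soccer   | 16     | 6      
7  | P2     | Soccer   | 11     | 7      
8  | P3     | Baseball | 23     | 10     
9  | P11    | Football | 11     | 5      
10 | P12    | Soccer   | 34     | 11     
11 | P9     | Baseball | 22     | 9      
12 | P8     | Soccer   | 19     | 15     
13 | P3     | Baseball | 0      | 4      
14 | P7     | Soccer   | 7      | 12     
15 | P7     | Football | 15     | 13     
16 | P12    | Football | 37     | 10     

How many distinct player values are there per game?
SELECT game, COUNT(DISTINCT player)
FROM scores
GROUP BY game

Result:
  Baseball: 2 distinct
  Football: 4 distinct
  Soccer: 6 distinct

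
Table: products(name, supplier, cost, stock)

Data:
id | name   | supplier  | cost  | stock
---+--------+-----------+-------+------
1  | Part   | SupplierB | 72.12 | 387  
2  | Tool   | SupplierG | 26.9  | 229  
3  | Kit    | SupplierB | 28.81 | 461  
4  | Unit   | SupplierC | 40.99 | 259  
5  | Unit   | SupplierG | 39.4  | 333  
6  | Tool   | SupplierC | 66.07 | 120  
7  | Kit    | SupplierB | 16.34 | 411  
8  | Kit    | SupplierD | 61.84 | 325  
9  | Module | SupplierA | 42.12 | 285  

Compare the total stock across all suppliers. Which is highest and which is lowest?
SELECT supplier, SUM(stock)
FROM products
GROUP BY supplier
ORDER BY SUM(stock)

All groups:
  SupplierA: 285
  SupplierD: 325
  SupplierC: 379
  SupplierG: 562
  SupplierB: 1259

Highest: SupplierB (1259)
Lowest: SupplierA (285)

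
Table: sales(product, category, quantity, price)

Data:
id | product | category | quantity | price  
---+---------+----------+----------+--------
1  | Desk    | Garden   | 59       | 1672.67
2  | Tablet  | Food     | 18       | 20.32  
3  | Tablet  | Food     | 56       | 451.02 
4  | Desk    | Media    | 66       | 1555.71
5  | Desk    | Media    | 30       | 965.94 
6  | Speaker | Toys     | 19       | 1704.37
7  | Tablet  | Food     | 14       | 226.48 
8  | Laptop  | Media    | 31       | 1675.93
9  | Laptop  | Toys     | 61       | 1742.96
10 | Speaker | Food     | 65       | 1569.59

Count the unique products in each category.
SELECT category, COUNT(DISTINCT product)
FROM sales
GROUP BY category

Result:
  Food: 2 distinct
  Garden: 1 distinct
  Media: 2 distinct
  Toys: 2 distinct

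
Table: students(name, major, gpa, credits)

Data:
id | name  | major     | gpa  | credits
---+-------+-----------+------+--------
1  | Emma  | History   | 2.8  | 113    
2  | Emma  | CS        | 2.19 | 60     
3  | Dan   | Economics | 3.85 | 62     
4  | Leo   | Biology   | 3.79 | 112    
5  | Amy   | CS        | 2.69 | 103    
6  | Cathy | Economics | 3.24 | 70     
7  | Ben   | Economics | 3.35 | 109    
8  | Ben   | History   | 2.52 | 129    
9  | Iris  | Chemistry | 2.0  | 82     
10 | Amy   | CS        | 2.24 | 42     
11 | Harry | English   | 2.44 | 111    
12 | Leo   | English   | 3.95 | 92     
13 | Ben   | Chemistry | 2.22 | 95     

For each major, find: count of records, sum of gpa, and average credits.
SELECT major,
       COUNT(*) as cnt,
       SUM(gpa) as total_gpa,
       AVG(credits) as avg_credits
FROM students
GROUP BY major

Result:
  Biology: 1 records, 3.79 total gpa, 112.00 avg credits
  CS: 3 records, 7.12 total gpa, 68.33 avg credits
  Chemistry: 2 records, 4.22 total gpa, 88.50 avg credits
  Economics: 3 records, 10.44 total gpa, 80.33 avg credits
  English: 2 records, 6.39 total gpa, 101.50 avg credits
  History: 2 records, 5.32 total gpa, 121.00 avg credits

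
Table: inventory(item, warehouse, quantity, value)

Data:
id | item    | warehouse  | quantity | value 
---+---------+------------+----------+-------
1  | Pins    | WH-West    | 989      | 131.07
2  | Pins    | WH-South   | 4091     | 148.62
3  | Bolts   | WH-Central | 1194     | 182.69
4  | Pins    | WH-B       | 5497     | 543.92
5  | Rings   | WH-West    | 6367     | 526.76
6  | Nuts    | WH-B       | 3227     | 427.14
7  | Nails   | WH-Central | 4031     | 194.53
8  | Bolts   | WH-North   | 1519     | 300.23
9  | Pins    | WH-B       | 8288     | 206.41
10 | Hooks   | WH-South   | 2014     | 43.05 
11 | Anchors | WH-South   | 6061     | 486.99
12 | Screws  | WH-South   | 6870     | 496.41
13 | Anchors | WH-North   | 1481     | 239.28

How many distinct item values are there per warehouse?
SELECT warehouse, COUNT(DISTINCT item)
FROM inventory
GROUP BY warehouse

Result:
  WH-B: 2 distinct
  WH-Central: 2 distinct
  WH-North: 2 distinct
  WH-South: 4 distinct
  WH-West: 2 distinct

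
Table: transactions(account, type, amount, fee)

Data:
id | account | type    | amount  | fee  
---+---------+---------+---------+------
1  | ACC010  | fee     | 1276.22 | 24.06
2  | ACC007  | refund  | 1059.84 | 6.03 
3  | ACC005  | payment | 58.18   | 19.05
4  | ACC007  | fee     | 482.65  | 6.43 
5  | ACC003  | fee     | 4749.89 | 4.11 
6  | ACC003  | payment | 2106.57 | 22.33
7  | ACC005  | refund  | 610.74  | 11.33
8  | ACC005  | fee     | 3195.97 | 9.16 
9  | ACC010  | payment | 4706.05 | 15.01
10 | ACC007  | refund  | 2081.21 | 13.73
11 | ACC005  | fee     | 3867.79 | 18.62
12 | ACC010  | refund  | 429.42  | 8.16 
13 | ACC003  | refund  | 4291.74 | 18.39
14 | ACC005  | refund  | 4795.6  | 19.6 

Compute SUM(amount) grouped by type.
SELECT type, SUM(amount) as result
FROM transactions
GROUP BY type

Result:
  fee: 13572.52
  payment: 6870.80
  refund: 13268.55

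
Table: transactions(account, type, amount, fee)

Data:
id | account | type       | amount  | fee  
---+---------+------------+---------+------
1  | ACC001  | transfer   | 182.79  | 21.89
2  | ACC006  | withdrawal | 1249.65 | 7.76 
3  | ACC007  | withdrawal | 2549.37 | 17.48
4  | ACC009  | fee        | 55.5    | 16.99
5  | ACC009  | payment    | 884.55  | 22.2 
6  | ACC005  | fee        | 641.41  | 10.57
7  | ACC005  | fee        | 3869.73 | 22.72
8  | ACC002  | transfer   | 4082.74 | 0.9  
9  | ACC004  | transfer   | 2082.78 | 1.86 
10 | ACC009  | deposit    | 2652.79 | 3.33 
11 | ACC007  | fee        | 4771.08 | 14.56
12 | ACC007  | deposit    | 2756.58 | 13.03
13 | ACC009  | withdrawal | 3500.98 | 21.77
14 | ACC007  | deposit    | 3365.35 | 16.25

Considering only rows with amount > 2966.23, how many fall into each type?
SELECT type, COUNT(*)
FROM transactions
WHERE amount > 2966.23
GROUP BY type

Note: WHERE filters rows before grouping.

Result:
  deposit: 1
  fee: 2
  transfer: 1
  withdrawal: 1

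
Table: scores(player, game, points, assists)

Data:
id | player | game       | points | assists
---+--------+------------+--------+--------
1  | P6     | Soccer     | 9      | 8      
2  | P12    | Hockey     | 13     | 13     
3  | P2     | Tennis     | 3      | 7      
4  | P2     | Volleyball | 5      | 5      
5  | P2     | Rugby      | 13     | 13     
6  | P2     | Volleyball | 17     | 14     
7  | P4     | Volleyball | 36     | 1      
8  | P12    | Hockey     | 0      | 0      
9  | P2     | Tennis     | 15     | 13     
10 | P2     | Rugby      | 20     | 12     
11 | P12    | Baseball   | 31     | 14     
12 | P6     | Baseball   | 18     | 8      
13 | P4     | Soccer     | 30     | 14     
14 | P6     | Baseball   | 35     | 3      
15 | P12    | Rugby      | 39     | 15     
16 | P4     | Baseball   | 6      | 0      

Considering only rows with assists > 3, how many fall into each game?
SELECT game, COUNT(*)
FROM scores
WHERE assists > 3
GROUP BY game

Note: WHERE filters rows before grouping.

Result:
  Baseball: 2
  Hockey: 1
  Rugby: 3
  Soccer: 2
  Tennis: 2
  Volleyball: 2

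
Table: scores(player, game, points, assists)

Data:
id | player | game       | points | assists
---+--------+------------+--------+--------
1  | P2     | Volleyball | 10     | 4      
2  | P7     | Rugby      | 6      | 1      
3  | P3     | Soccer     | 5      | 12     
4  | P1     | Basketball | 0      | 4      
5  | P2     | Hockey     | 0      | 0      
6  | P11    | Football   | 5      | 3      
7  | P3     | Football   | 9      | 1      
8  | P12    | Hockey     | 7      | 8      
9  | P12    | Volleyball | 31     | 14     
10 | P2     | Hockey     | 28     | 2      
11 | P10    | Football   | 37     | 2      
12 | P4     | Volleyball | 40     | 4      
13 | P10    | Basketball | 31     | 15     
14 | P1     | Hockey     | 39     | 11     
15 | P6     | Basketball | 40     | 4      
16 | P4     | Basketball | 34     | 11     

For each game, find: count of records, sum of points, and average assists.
SELECT game,
       COUNT(*) as cnt,
       SUM(points) as total_points,
       AVG(assists) as avg_assists
FROM scores
GROUP BY game

Result:
  Basketball: 4 records, 105 total points, 8.50 avg assists
  Football: 3 records, 51 total points, 2.00 avg assists
  Hockey: 4 records, 74 total points, 5.25 avg assists
  Rugby: 1 records, 6 total points, 1.00 avg assists
  Soccer: 1 records, 5 total points, 12.00 avg assists
  Volleyball: 3 records, 81 total points, 7.33 avg assists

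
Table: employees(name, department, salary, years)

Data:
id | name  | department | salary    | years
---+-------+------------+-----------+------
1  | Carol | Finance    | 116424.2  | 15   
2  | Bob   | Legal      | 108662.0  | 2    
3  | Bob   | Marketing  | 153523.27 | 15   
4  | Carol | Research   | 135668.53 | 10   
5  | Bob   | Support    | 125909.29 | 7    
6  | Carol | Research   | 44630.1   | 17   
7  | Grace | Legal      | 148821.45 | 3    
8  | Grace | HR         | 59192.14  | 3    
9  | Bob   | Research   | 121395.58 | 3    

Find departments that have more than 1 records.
SELECT department, COUNT(*) as cnt
FROM employees
GROUP BY department
HAVING COUNT(*) > 1

Result:
  Legal: 2
  Research: 3

Note: HAVING filters groups after aggregation, WHERE filters rows before.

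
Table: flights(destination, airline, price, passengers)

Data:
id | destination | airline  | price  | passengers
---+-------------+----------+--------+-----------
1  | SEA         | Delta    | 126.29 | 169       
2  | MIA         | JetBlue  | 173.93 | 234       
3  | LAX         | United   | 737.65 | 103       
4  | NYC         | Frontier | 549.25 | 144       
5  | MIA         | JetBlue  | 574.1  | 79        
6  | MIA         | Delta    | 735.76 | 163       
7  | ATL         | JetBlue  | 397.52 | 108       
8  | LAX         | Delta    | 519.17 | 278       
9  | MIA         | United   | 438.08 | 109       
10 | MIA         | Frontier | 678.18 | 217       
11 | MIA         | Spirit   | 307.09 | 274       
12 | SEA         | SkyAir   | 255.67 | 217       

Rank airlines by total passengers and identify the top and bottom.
SELECT airline, SUM(passengers)
FROM flights
GROUP BY airline
ORDER BY SUM(passengers)

All groups:
  United: 212
  SkyAir: 217
  Spirit: 274
  Frontier: 361
  JetBlue: 421
  Delta: 610

Highest: Delta (610)
Lowest: United (212)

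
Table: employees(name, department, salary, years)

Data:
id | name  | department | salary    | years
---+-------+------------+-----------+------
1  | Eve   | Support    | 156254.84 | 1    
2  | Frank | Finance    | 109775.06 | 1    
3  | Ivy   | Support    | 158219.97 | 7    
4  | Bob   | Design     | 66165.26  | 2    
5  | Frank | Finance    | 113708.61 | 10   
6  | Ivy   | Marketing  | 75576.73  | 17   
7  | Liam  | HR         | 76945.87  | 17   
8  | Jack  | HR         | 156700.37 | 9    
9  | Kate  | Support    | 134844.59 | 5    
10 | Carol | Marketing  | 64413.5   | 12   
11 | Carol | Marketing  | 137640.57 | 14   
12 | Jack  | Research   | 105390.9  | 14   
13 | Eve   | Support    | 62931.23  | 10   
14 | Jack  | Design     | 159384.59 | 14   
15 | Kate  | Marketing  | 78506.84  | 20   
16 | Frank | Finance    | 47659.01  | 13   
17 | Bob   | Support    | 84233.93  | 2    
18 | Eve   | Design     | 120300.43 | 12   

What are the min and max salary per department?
SELECT department, MIN(salary), MAX(salary)
FROM employees
GROUP BY department

Result:
  Design: min=66165.26, max=159384.59
  Finance: min=47659.01, max=113708.61
  HR: min=76945.87, max=156700.37
  Marketing: min=64413.50, max=137640.57
  Research: min=105390.90, max=105390.90
  Support: min=62931.23, max=158219.97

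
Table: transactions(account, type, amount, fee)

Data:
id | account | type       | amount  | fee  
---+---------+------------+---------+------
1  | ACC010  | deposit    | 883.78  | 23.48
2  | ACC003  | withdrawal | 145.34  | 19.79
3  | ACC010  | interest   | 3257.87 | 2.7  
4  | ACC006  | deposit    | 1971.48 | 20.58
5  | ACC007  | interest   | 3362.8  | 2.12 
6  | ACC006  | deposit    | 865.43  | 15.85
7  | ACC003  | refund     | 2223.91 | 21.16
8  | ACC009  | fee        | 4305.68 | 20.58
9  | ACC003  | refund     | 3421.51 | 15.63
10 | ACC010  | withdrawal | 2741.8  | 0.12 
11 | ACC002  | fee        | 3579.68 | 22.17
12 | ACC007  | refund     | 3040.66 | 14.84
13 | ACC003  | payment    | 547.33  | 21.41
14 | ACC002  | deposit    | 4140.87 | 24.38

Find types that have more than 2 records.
SELECT type, COUNT(*) as cnt
FROM transactions
GROUP BY type
HAVING COUNT(*) > 2

Result:
  deposit: 4
  refund: 3

Note: HAVING filters groups after aggregation, WHERE filters rows before.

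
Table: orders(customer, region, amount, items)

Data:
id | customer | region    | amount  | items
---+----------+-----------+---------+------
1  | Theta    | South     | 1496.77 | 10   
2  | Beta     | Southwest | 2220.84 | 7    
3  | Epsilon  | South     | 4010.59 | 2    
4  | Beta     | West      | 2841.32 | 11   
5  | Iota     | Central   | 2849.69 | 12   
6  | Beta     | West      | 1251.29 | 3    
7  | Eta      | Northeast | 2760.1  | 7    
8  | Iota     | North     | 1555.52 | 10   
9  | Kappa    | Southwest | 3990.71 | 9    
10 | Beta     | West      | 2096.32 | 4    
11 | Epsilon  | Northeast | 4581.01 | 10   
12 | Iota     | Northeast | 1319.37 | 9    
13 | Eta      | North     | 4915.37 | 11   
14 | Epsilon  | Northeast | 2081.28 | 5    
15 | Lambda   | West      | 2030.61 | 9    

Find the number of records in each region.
SELECT region, COUNT(*) as count
FROM orders
GROUP BY region

Result:
  Central: 1
  North: 2
  Northeast: 4
  South: 2
  Southwest: 2
  West: 4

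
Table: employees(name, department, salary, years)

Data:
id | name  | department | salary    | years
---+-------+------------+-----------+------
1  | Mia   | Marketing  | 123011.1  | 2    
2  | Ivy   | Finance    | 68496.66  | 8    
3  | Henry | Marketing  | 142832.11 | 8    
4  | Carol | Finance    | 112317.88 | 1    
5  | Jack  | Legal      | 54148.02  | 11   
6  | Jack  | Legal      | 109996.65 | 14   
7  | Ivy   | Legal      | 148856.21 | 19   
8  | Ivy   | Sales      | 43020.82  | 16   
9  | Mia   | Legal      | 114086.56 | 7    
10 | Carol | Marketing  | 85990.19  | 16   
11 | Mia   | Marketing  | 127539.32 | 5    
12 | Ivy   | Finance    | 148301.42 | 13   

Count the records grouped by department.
SELECT department, COUNT(*) as count
FROM employees
GROUP BY department

Result:
  Finance: 3
  Legal: 4
  Marketing: 4
  Sales: 1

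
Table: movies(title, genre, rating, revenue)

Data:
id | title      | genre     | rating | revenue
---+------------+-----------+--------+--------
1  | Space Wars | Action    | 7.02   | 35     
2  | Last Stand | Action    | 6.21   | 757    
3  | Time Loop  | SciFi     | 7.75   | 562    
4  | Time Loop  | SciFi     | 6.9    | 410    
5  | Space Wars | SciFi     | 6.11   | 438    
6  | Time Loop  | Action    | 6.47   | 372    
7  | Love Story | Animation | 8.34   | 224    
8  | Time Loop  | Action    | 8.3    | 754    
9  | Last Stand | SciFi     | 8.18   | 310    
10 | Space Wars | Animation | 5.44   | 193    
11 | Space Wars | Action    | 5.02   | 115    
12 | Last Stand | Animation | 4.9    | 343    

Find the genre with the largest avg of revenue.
SELECT genre, AVG(revenue) as val
FROM movies
GROUP BY genre
ORDER BY val DESC
LIMIT 1

Result: SciFi with avg(revenue) = 430.00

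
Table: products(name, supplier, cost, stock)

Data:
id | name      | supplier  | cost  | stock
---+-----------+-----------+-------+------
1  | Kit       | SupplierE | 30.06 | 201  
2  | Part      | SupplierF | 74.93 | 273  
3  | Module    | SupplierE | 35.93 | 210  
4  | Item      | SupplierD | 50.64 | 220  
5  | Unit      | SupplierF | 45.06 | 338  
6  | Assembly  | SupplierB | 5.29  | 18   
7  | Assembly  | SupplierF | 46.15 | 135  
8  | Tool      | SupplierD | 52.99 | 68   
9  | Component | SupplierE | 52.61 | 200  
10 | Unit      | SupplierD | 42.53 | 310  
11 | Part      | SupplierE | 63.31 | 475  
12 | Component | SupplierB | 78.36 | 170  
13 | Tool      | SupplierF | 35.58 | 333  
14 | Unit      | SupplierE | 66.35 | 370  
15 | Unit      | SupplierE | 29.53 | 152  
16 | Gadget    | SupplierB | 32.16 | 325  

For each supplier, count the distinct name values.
SELECT supplier, COUNT(DISTINCT name)
FROM products
GROUP BY supplier

Result:
  SupplierB: 3 distinct
  SupplierD: 3 distinct
  SupplierE: 5 distinct
  SupplierF: 4 distinct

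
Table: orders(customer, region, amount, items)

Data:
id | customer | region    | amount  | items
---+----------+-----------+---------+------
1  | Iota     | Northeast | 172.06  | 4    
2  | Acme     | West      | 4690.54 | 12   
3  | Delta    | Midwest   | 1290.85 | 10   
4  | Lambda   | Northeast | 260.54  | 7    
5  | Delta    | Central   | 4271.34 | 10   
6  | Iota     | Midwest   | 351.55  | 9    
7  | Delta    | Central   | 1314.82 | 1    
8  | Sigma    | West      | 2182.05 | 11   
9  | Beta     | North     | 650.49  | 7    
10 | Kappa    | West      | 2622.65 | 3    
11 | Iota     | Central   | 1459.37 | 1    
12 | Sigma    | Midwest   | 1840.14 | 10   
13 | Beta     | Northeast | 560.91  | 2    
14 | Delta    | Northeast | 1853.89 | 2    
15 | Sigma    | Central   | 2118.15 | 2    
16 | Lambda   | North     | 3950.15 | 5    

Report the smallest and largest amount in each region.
SELECT region, MIN(amount), MAX(amount)
FROM orders
GROUP BY region

Result:
  Central: min=1314.82, max=4271.34
  Midwest: min=351.55, max=1840.14
  North: min=650.49, max=3950.15
  Northeast: min=172.06, max=1853.89
  West: min=2182.05, max=4690.54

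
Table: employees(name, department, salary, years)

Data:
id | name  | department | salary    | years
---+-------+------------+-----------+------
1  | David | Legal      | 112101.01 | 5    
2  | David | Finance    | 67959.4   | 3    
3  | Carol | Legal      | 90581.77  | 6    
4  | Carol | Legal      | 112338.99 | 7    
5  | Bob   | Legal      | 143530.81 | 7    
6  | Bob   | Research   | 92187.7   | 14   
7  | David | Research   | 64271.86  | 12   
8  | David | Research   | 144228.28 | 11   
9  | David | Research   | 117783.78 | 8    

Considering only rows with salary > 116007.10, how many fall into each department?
SELECT department, COUNT(*)
FROM employees
WHERE salary > 116007.10
GROUP BY department

Note: WHERE filters rows before grouping.

Result:
  Legal: 1
  Research: 2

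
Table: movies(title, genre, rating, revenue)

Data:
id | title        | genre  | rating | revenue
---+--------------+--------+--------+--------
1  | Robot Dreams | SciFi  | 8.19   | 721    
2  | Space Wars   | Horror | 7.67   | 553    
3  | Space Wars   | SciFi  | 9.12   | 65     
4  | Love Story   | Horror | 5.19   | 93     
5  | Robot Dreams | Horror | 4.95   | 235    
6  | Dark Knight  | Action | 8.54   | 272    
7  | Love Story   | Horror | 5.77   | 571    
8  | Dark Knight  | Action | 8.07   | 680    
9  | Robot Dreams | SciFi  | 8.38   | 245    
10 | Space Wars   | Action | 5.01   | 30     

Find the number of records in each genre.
SELECT genre, COUNT(*) as count
FROM movies
GROUP BY genre

Result:
  Action: 3
  Horror: 4
  SciFi: 3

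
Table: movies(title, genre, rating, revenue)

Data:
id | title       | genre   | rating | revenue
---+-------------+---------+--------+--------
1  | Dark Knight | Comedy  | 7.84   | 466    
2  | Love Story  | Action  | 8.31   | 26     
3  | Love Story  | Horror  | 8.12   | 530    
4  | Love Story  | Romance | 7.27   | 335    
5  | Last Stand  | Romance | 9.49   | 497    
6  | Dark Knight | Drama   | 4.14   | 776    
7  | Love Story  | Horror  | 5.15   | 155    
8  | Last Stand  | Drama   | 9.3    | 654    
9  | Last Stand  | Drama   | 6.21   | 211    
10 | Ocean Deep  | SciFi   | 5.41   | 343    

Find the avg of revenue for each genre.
SELECT genre, AVG(revenue) as result
FROM movies
GROUP BY genre

Result:
  Action: 26.00
  Comedy: 466.00
  Drama: 547.00
  Horror: 342.50
  Romance: 416.00
  SciFi: 343.00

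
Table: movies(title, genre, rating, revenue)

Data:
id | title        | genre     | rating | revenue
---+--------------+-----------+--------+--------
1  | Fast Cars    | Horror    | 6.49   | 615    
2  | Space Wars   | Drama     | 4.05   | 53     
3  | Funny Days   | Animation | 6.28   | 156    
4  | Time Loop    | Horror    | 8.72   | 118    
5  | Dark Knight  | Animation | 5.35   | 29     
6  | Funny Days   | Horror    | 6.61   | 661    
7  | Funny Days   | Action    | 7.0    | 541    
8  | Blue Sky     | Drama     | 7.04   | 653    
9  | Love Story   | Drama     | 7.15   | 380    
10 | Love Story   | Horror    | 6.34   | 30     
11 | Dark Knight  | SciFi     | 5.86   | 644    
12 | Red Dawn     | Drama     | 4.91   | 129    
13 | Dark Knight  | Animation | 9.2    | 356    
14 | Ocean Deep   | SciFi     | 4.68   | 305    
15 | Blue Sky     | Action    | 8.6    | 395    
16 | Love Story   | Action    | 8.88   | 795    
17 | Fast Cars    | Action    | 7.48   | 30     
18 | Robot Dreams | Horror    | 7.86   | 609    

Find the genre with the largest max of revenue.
SELECT genre, MAX(revenue) as val
FROM movies
GROUP BY genre
ORDER BY val DESC
LIMIT 1

Result: Action with max(revenue) = 795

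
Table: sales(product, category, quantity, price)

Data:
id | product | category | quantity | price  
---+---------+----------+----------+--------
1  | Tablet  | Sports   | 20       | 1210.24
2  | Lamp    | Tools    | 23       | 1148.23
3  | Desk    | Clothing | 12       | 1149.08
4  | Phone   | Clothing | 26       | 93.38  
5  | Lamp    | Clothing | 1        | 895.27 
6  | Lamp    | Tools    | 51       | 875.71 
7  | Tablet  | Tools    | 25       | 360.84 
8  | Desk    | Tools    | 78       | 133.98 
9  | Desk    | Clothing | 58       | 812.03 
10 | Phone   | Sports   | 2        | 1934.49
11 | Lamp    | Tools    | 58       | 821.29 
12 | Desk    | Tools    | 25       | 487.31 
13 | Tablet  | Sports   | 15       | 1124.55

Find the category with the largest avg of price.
SELECT category, AVG(price) as val
FROM sales
GROUP BY category
ORDER BY val DESC
LIMIT 1

Result: Sports with avg(price) = 1423.09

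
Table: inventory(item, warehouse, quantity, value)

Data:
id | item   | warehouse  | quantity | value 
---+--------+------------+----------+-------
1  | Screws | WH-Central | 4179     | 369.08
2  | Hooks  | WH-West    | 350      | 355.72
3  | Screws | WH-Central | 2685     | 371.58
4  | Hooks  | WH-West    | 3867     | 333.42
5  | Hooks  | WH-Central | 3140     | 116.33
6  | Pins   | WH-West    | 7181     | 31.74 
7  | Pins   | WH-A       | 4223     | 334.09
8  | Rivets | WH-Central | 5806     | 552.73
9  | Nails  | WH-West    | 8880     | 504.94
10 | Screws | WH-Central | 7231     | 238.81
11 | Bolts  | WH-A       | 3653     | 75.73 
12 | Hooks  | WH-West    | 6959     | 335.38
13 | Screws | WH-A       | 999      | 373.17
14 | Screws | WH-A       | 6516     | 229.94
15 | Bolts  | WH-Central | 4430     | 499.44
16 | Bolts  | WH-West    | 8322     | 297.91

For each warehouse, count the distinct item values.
SELECT warehouse, COUNT(DISTINCT item)
FROM inventory
GROUP BY warehouse

Result:
  WH-A: 3 distinct
  WH-Central: 4 distinct
  WH-West: 4 distinct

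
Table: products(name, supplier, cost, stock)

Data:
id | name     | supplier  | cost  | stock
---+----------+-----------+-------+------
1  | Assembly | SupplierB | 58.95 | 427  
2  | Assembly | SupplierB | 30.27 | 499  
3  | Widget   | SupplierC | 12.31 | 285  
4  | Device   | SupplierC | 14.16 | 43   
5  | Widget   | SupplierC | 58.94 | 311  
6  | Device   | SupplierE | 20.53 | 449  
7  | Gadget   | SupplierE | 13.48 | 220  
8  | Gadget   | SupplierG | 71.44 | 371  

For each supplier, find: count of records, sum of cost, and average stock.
SELECT supplier,
       COUNT(*) as cnt,
       SUM(cost) as total_cost,
       AVG(stock) as avg_stock
FROM products
GROUP BY supplier

Result:
  SupplierB: 2 records, 89.22 total cost, 463.00 avg stock
  SupplierC: 3 records, 85.41 total cost, 213.00 avg stock
  SupplierE: 2 records, 34.01 total cost, 334.50 avg stock
  SupplierG: 1 records, 71.44 total cost, 371.00 avg stock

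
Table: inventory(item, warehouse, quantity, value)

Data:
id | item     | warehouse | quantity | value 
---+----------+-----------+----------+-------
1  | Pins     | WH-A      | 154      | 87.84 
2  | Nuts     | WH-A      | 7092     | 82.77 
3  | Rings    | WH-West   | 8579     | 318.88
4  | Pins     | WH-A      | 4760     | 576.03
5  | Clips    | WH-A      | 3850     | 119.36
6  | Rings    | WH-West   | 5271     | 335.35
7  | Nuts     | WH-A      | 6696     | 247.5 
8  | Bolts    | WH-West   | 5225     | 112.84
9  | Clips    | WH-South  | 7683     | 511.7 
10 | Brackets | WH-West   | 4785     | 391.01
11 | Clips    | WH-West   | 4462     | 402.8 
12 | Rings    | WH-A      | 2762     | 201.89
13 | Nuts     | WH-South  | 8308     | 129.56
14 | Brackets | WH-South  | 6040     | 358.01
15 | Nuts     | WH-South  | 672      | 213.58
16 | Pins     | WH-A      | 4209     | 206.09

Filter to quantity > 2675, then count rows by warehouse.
SELECT warehouse, COUNT(*)
FROM inventory
WHERE quantity > 2675
GROUP BY warehouse

Note: WHERE filters rows before grouping.

Result:
  WH-A: 6
  WH-South: 3
  WH-West: 5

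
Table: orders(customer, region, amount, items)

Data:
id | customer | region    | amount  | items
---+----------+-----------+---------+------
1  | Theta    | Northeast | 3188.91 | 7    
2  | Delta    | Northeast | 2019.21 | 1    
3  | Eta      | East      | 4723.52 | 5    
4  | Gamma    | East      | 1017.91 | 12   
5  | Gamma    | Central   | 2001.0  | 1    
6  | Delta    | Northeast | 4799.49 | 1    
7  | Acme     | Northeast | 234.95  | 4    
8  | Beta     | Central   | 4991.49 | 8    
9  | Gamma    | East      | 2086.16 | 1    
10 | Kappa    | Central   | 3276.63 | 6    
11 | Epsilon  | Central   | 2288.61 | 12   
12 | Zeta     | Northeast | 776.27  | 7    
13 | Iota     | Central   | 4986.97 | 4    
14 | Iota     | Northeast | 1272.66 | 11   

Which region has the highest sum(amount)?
SELECT region, SUM(amount) as val
FROM orders
GROUP BY region
ORDER BY val DESC
LIMIT 1

Result: Central with sum(amount) = 17544.70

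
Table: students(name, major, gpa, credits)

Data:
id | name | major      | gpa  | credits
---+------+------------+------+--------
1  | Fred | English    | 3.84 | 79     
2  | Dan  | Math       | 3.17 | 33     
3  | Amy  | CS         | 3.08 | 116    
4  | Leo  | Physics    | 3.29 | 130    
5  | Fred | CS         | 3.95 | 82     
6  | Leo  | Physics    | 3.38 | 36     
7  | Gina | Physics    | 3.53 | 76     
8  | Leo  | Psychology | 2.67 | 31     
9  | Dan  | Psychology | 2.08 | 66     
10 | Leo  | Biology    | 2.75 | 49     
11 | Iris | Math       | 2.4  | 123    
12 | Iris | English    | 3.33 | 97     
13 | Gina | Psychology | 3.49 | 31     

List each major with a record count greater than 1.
SELECT major, COUNT(*) as cnt
FROM students
GROUP BY major
HAVING COUNT(*) > 1

Result:
  CS: 2
  English: 2
  Math: 2
  Physics: 3
  Psychology: 3

Note: HAVING filters groups after aggregation, WHERE filters rows before.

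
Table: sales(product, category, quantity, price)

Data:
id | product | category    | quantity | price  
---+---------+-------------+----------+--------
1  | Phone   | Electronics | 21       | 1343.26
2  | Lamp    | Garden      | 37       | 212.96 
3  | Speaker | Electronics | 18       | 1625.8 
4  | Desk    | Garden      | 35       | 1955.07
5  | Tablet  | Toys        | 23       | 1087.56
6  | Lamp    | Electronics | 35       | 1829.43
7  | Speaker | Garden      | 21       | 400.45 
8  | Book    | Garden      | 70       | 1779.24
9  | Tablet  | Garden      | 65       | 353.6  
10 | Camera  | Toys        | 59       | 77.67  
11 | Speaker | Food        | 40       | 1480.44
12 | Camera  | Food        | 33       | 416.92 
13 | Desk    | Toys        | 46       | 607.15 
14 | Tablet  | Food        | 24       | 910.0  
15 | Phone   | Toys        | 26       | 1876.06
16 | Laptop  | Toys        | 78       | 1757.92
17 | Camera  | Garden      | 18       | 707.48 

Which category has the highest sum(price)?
SELECT category, SUM(price) as val
FROM sales
GROUP BY category
ORDER BY val DESC
LIMIT 1

Result: Garden with sum(price) = 5408.80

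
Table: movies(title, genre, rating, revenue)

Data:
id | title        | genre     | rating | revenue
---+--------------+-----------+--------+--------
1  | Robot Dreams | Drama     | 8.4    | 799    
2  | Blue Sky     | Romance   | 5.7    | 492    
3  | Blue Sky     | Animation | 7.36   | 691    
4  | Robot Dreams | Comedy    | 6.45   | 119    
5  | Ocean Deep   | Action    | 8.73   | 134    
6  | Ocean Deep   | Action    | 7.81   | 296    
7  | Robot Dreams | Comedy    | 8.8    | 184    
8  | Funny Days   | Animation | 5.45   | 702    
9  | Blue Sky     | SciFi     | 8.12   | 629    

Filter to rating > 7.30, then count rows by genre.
SELECT genre, COUNT(*)
FROM movies
WHERE rating > 7.30
GROUP BY genre

Note: WHERE filters rows before grouping.

Result:
  Action: 2
  Animation: 1
  Comedy: 1
  Drama: 1
  SciFi: 1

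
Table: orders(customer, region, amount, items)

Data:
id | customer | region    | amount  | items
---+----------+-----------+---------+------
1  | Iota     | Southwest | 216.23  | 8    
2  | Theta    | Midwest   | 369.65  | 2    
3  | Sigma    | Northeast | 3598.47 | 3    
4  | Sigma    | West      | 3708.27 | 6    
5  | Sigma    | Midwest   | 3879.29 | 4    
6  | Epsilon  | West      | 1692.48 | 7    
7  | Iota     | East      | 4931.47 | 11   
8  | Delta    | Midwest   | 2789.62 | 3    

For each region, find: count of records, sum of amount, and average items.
SELECT region,
       COUNT(*) as cnt,
       SUM(amount) as total_amount,
       AVG(items) as avg_items
FROM orders
GROUP BY region

Result:
  East: 1 records, 4931.47 total amount, 11.00 avg items
  Midwest: 3 records, 7038.56 total amount, 3.00 avg items
  Northeast: 1 records, 3598.47 total amount, 3.00 avg items
  Southwest: 1 records, 216.23 total amount, 8.00 avg items
  West: 2 records, 5400.75 total amount, 6.50 avg items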